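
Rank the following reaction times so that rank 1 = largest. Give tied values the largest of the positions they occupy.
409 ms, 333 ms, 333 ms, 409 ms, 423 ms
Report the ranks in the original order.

Sorted (descending): 423, 409, 409, 333, 333
The 2 values of 409 occupy positions 2–3 → each gets rank 3.
The 2 values of 333 occupy positions 4–5 → each gets rank 5.

3, 5, 5, 3, 1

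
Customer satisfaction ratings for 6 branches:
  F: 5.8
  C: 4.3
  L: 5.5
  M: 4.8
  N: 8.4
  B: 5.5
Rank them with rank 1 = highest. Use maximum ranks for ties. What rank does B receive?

4

Sorted (descending): 8.4, 5.8, 5.5, 5.5, 4.8, 4.3
The 2 values of 5.5 occupy positions 3–4 → each gets rank 4.
B has value 5.5 → rank 4.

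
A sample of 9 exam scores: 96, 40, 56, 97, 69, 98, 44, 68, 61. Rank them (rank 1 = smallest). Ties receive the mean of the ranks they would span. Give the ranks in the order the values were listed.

7, 1, 3, 8, 6, 9, 2, 5, 4

Sorted (ascending): 40, 44, 56, 61, 68, 69, 96, 97, 98
No ties — each value takes its position as its rank.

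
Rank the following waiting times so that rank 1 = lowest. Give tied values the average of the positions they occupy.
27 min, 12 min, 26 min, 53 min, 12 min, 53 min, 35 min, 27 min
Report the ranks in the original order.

4.5, 1.5, 3, 7.5, 1.5, 7.5, 6, 4.5

Sorted (ascending): 12, 12, 26, 27, 27, 35, 53, 53
The 2 values of 12 occupy positions 1–2 → average rank (1+2)/2 = 1.5.
The 2 values of 27 occupy positions 4–5 → average rank (4+5)/2 = 4.5.
The 2 values of 53 occupy positions 7–8 → average rank (7+8)/2 = 7.5.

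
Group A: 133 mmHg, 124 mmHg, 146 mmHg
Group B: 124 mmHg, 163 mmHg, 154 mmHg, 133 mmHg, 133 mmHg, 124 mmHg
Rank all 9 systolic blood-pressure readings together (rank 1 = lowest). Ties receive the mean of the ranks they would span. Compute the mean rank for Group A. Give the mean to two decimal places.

Sorted (ascending): 124, 124, 124, 133, 133, 133, 146, 154, 163
The 3 values of 124 occupy positions 1–3 → average rank 2.
The 3 values of 133 occupy positions 4–6 → average rank 5.
Group A values → pooled ranks: 133→5, 124→2, 146→7
Mean rank = (5 + 2 + 7) / 3 = 4.67

4.67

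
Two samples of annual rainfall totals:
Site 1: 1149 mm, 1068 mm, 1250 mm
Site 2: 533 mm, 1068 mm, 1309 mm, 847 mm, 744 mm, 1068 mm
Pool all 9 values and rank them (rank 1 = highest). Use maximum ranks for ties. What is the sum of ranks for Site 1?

11

Sorted (descending): 1309, 1250, 1149, 1068, 1068, 1068, 847, 744, 533
The 3 values of 1068 occupy positions 4–6 → each gets rank 6.
Site 1 values → pooled ranks: 1149→3, 1068→6, 1250→2
Rank sum = 3 + 6 + 2 = 11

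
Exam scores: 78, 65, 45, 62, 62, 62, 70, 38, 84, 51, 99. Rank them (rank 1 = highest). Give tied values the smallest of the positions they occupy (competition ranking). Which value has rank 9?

51

Sorted (descending): 99, 84, 78, 70, 65, 62, 62, 62, 51, 45, 38
The 3 values of 62 occupy positions 6–8 → each gets rank 6.
Rank 9 → value 51.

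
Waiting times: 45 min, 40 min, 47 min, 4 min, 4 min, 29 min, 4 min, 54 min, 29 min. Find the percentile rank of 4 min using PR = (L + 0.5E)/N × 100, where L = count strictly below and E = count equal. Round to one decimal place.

16.7

N = 9.
Strictly below 4: 0. Equal to 4: 3.
PR = (0 + 0.5·3)/9 × 100 = 16.7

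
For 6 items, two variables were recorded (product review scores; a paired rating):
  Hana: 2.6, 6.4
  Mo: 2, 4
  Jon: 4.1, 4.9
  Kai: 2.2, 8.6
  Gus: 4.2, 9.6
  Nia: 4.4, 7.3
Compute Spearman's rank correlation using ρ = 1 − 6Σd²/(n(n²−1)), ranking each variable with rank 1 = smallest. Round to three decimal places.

Ranks of variable 1: 3, 1, 4, 2, 5, 6
Ranks of variable 2: 3, 1, 2, 5, 6, 4
d = r₁ − r₂: 0, 0, 2, -3, -1, 2
d²: 0, 0, 4, 9, 1, 4; Σd² = 18
ρ = 1 − 6·18/(6·35) = 1 − 108/210 = 0.486

0.486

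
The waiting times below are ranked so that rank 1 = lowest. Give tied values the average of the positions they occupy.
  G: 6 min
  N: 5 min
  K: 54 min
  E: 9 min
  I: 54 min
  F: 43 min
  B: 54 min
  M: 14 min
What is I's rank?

7

Sorted (ascending): 5, 6, 9, 14, 43, 54, 54, 54
The 3 values of 54 occupy positions 6–8 → average rank 7.
I has value 54 min → rank 7.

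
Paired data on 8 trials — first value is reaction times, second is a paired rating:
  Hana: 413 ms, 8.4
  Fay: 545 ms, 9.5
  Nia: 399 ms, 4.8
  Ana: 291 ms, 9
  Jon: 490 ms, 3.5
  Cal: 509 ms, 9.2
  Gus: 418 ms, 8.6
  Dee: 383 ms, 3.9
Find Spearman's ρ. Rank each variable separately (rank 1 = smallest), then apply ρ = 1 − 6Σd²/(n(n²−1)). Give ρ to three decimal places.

0.405

Ranks of variable 1: 4, 8, 3, 1, 6, 7, 5, 2
Ranks of variable 2: 4, 8, 3, 6, 1, 7, 5, 2
d = r₁ − r₂: 0, 0, 0, -5, 5, 0, 0, 0
d²: 0, 0, 0, 25, 25, 0, 0, 0; Σd² = 50
ρ = 1 − 6·50/(8·63) = 1 − 300/504 = 0.405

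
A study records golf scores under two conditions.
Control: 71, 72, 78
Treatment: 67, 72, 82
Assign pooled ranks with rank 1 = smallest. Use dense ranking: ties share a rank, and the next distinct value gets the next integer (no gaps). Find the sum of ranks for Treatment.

Sorted (ascending): 67, 71, 72, 72, 78, 82
The 2 values of 72 share dense rank 3.
Remaining distinct values take the next consecutive integers.
Treatment values → pooled ranks: 67→1, 72→3, 82→5
Rank sum = 1 + 3 + 5 = 9

9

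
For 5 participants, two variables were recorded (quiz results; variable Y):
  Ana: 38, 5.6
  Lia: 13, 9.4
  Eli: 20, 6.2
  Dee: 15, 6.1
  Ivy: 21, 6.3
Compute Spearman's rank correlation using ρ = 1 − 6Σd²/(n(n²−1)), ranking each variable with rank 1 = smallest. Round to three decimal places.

-0.600

Ranks of variable 1: 5, 1, 3, 2, 4
Ranks of variable 2: 1, 5, 3, 2, 4
d = r₁ − r₂: 4, -4, 0, 0, 0
d²: 16, 16, 0, 0, 0; Σd² = 32
ρ = 1 − 6·32/(5·24) = 1 − 192/120 = -0.600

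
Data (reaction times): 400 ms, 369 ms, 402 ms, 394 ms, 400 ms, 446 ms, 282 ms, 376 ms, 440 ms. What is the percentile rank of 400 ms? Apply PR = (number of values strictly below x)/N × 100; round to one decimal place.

44.4

N = 9.
Strictly below 400: 4. Equal to 400: 2.
PR = 4/9 × 100 = 44.4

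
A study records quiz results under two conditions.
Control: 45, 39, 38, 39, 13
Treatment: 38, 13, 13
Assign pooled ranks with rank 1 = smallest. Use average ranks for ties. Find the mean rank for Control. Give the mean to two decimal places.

Sorted (ascending): 13, 13, 13, 38, 38, 39, 39, 45
The 3 values of 13 occupy positions 1–3 → average rank 2.
The 2 values of 38 occupy positions 4–5 → average rank (4+5)/2 = 4.5.
The 2 values of 39 occupy positions 6–7 → average rank (6+7)/2 = 6.5.
Control values → pooled ranks: 45→8, 39→6.5, 38→4.5, 39→6.5, 13→2
Mean rank = (8 + 6.5 + 4.5 + 6.5 + 2) / 5 = 5.50

5.50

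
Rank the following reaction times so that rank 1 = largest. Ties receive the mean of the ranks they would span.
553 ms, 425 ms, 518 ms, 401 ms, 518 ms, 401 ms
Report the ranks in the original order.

1, 4, 2.5, 5.5, 2.5, 5.5

Sorted (descending): 553, 518, 518, 425, 401, 401
The 2 values of 518 occupy positions 2–3 → average rank (2+3)/2 = 2.5.
The 2 values of 401 occupy positions 5–6 → average rank (5+6)/2 = 5.5.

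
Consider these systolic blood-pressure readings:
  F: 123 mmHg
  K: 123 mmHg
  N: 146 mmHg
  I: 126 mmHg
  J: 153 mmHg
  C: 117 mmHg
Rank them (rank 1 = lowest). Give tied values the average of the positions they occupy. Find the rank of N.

Sorted (ascending): 117, 123, 123, 126, 146, 153
The 2 values of 123 occupy positions 2–3 → average rank (2+3)/2 = 2.5.
N has value 146 mmHg → rank 5.

5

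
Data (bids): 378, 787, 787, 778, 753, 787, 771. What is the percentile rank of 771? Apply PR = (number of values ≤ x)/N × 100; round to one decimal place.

N = 7.
Strictly below 771: 2. Equal to 771: 1.
PR = 3/7 × 100 = 42.9

42.9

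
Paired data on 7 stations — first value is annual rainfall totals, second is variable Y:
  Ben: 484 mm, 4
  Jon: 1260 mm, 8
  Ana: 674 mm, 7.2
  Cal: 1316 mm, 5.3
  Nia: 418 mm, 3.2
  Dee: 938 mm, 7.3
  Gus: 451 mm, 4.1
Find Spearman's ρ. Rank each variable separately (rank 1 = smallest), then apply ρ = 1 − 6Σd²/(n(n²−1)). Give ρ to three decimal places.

Ranks of variable 1: 3, 6, 4, 7, 1, 5, 2
Ranks of variable 2: 2, 7, 5, 4, 1, 6, 3
d = r₁ − r₂: 1, -1, -1, 3, 0, -1, -1
d²: 1, 1, 1, 9, 0, 1, 1; Σd² = 14
ρ = 1 − 6·14/(7·48) = 1 − 84/336 = 0.750

0.750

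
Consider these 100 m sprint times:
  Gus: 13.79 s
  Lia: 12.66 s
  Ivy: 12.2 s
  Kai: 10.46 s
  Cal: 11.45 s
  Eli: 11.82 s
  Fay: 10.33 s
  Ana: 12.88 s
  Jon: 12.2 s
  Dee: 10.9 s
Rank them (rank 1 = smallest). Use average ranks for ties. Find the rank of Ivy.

Sorted (ascending): 10.33, 10.46, 10.9, 11.45, 11.82, 12.2, 12.2, 12.66, 12.88, 13.79
The 2 values of 12.2 occupy positions 6–7 → average rank (6+7)/2 = 6.5.
Ivy has value 12.2 s → rank 6.5.

6.5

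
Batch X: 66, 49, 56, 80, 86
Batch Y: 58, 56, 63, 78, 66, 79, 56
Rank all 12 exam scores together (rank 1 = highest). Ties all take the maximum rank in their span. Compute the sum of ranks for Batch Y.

Sorted (descending): 86, 80, 79, 78, 66, 66, 63, 58, 56, 56, 56, 49
The 2 values of 66 occupy positions 5–6 → each gets rank 6.
The 3 values of 56 occupy positions 9–11 → each gets rank 11.
Batch Y values → pooled ranks: 58→8, 56→11, 63→7, 78→4, 66→6, 79→3, 56→11
Rank sum = 8 + 11 + 7 + 4 + 6 + 3 + 11 = 50

50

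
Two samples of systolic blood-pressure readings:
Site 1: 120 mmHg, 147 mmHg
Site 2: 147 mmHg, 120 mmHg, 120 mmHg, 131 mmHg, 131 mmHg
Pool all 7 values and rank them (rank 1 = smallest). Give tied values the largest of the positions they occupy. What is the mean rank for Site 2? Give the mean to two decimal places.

4.60

Sorted (ascending): 120, 120, 120, 131, 131, 147, 147
The 3 values of 120 occupy positions 1–3 → each gets rank 3.
The 2 values of 131 occupy positions 4–5 → each gets rank 5.
The 2 values of 147 occupy positions 6–7 → each gets rank 7.
Site 2 values → pooled ranks: 147→7, 120→3, 120→3, 131→5, 131→5
Mean rank = (7 + 3 + 3 + 5 + 5) / 5 = 4.60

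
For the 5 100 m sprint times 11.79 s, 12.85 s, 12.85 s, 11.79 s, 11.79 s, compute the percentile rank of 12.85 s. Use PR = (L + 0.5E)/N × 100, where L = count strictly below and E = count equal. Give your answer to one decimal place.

80.0

N = 5.
Strictly below 12.85: 3. Equal to 12.85: 2.
PR = (3 + 0.5·2)/5 × 100 = 80.0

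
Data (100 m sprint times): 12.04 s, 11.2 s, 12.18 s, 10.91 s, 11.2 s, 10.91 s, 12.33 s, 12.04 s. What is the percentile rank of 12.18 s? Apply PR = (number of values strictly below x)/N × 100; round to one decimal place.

75.0

N = 8.
Strictly below 12.18: 6. Equal to 12.18: 1.
PR = 6/8 × 100 = 75.0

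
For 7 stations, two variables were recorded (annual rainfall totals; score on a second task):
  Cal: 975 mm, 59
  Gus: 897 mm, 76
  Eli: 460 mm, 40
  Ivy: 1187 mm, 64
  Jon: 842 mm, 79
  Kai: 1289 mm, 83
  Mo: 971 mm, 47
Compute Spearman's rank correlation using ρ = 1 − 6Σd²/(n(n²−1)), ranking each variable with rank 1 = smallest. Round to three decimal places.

0.429

Ranks of variable 1: 5, 3, 1, 6, 2, 7, 4
Ranks of variable 2: 3, 5, 1, 4, 6, 7, 2
d = r₁ − r₂: 2, -2, 0, 2, -4, 0, 2
d²: 4, 4, 0, 4, 16, 0, 4; Σd² = 32
ρ = 1 − 6·32/(7·48) = 1 − 192/336 = 0.429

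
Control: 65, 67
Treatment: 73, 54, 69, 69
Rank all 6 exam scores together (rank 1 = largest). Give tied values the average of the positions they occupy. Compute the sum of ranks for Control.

9

Sorted (descending): 73, 69, 69, 67, 65, 54
The 2 values of 69 occupy positions 2–3 → average rank (2+3)/2 = 2.5.
Control values → pooled ranks: 65→5, 67→4
Rank sum = 5 + 4 = 9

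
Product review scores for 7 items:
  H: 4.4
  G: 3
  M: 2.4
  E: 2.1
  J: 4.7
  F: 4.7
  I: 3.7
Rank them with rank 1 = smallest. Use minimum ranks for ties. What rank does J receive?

6

Sorted (ascending): 2.1, 2.4, 3, 3.7, 4.4, 4.7, 4.7
The 2 values of 4.7 occupy positions 6–7 → each gets rank 6.
J has value 4.7 → rank 6.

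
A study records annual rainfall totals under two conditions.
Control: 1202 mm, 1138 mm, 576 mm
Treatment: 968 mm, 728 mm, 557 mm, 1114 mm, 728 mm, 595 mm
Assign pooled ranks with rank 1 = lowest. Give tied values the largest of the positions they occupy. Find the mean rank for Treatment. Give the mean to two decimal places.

Sorted (ascending): 557, 576, 595, 728, 728, 968, 1114, 1138, 1202
The 2 values of 728 occupy positions 4–5 → each gets rank 5.
Treatment values → pooled ranks: 968→6, 728→5, 557→1, 1114→7, 728→5, 595→3
Mean rank = (6 + 5 + 1 + 7 + 5 + 3) / 6 = 4.50

4.50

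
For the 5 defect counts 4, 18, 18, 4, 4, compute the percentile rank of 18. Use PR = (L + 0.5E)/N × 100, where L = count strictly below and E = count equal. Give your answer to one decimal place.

N = 5.
Strictly below 18: 3. Equal to 18: 2.
PR = (3 + 0.5·2)/5 × 100 = 80.0

80.0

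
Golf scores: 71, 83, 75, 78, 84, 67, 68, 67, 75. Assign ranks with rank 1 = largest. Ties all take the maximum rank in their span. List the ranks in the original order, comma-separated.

6, 2, 5, 3, 1, 9, 7, 9, 5

Sorted (descending): 84, 83, 78, 75, 75, 71, 68, 67, 67
The 2 values of 75 occupy positions 4–5 → each gets rank 5.
The 2 values of 67 occupy positions 8–9 → each gets rank 9.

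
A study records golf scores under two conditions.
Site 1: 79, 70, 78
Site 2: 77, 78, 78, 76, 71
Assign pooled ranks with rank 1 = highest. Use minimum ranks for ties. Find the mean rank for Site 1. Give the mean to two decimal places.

Sorted (descending): 79, 78, 78, 78, 77, 76, 71, 70
The 3 values of 78 occupy positions 2–4 → each gets rank 2.
Site 1 values → pooled ranks: 79→1, 70→8, 78→2
Mean rank = (1 + 8 + 2) / 3 = 3.67

3.67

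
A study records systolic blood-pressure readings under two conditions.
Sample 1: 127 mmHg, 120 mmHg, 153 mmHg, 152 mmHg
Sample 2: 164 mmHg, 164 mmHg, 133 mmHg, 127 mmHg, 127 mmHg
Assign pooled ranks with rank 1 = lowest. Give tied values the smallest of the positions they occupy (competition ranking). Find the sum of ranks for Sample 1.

16

Sorted (ascending): 120, 127, 127, 127, 133, 152, 153, 164, 164
The 3 values of 127 occupy positions 2–4 → each gets rank 2.
The 2 values of 164 occupy positions 8–9 → each gets rank 8.
Sample 1 values → pooled ranks: 127→2, 120→1, 153→7, 152→6
Rank sum = 2 + 1 + 7 + 6 = 16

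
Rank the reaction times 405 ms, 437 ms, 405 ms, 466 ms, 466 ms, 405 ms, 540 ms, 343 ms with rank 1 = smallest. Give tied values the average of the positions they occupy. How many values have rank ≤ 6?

Sorted (ascending): 343, 405, 405, 405, 437, 466, 466, 540
The 3 values of 405 occupy positions 2–4 → average rank 3.
The 2 values of 466 occupy positions 6–7 → average rank (6+7)/2 = 6.5.
Ranks ≤ 6: {1, 3, 3, 3, 5} → 5 values.

5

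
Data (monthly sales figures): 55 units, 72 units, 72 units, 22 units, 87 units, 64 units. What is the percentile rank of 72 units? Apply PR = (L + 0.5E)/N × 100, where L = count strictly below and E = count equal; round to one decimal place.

N = 6.
Strictly below 72: 3. Equal to 72: 2.
PR = (3 + 0.5·2)/6 × 100 = 66.7

66.7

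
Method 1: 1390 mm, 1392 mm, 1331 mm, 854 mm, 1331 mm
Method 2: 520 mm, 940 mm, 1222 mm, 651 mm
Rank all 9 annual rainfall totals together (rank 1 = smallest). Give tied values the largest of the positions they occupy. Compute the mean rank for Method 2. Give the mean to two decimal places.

3.00

Sorted (ascending): 520, 651, 854, 940, 1222, 1331, 1331, 1390, 1392
The 2 values of 1331 occupy positions 6–7 → each gets rank 7.
Method 2 values → pooled ranks: 520→1, 940→4, 1222→5, 651→2
Mean rank = (1 + 4 + 5 + 2) / 4 = 3.00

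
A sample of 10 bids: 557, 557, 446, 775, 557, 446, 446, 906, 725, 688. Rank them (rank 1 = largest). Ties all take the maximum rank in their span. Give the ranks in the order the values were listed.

7, 7, 10, 2, 7, 10, 10, 1, 3, 4

Sorted (descending): 906, 775, 725, 688, 557, 557, 557, 446, 446, 446
The 3 values of 557 occupy positions 5–7 → each gets rank 7.
The 3 values of 446 occupy positions 8–10 → each gets rank 10.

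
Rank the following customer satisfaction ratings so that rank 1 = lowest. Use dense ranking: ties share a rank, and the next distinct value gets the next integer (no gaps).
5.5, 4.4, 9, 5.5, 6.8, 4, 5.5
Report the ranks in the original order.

Sorted (ascending): 4, 4.4, 5.5, 5.5, 5.5, 6.8, 9
The 3 values of 5.5 share dense rank 3.
Remaining distinct values take the next consecutive integers.

3, 2, 5, 3, 4, 1, 3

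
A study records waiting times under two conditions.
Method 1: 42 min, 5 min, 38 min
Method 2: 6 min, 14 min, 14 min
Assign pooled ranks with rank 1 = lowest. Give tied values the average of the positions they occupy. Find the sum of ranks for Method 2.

9

Sorted (ascending): 5, 6, 14, 14, 38, 42
The 2 values of 14 occupy positions 3–4 → average rank (3+4)/2 = 3.5.
Method 2 values → pooled ranks: 6→2, 14→3.5, 14→3.5
Rank sum = 2 + 3.5 + 3.5 = 9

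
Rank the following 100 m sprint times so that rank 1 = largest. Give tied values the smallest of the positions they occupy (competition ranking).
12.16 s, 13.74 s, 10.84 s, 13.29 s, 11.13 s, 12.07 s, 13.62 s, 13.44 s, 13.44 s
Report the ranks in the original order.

Sorted (descending): 13.74, 13.62, 13.44, 13.44, 13.29, 12.16, 12.07, 11.13, 10.84
The 2 values of 13.44 occupy positions 3–4 → each gets rank 3.

6, 1, 9, 5, 8, 7, 2, 3, 3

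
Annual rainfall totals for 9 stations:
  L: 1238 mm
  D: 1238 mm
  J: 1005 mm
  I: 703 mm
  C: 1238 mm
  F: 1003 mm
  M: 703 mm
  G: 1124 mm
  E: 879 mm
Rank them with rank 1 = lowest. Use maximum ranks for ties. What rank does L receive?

9

Sorted (ascending): 703, 703, 879, 1003, 1005, 1124, 1238, 1238, 1238
The 2 values of 703 occupy positions 1–2 → each gets rank 2.
The 3 values of 1238 occupy positions 7–9 → each gets rank 9.
L has value 1238 mm → rank 9.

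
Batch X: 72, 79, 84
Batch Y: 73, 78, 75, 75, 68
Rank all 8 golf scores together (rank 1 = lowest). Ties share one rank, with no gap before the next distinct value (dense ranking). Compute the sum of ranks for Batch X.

15

Sorted (ascending): 68, 72, 73, 75, 75, 78, 79, 84
The 2 values of 75 share dense rank 4.
Remaining distinct values take the next consecutive integers.
Batch X values → pooled ranks: 72→2, 79→6, 84→7
Rank sum = 2 + 6 + 7 = 15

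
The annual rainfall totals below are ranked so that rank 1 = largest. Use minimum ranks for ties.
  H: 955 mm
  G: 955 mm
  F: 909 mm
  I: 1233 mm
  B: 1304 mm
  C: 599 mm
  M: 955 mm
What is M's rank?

Sorted (descending): 1304, 1233, 955, 955, 955, 909, 599
The 3 values of 955 occupy positions 3–5 → each gets rank 3.
M has value 955 mm → rank 3.

3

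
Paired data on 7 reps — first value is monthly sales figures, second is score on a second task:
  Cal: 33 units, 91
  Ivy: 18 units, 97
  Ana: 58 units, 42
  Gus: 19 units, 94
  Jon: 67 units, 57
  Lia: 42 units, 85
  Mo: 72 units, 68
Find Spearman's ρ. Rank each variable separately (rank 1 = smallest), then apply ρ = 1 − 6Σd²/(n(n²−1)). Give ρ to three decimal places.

Ranks of variable 1: 3, 1, 5, 2, 6, 4, 7
Ranks of variable 2: 5, 7, 1, 6, 2, 4, 3
d = r₁ − r₂: -2, -6, 4, -4, 4, 0, 4
d²: 4, 36, 16, 16, 16, 0, 16; Σd² = 104
ρ = 1 − 6·104/(7·48) = 1 − 624/336 = -0.857

-0.857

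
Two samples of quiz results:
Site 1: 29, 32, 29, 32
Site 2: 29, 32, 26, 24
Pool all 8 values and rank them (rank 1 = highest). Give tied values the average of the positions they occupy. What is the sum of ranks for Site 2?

Sorted (descending): 32, 32, 32, 29, 29, 29, 26, 24
The 3 values of 32 occupy positions 1–3 → average rank 2.
The 3 values of 29 occupy positions 4–6 → average rank 5.
Site 2 values → pooled ranks: 29→5, 32→2, 26→7, 24→8
Rank sum = 5 + 2 + 7 + 8 = 22

22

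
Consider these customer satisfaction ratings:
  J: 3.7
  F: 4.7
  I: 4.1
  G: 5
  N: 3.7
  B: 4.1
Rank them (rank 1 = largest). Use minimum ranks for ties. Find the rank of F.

Sorted (descending): 5, 4.7, 4.1, 4.1, 3.7, 3.7
The 2 values of 4.1 occupy positions 3–4 → each gets rank 3.
The 2 values of 3.7 occupy positions 5–6 → each gets rank 5.
F has value 4.7 → rank 2.

2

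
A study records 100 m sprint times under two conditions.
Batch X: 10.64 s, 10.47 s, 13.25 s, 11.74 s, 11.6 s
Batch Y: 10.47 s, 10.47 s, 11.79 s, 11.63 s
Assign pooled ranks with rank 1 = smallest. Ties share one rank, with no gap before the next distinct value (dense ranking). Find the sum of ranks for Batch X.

Sorted (ascending): 10.47, 10.47, 10.47, 10.64, 11.6, 11.63, 11.74, 11.79, 13.25
The 3 values of 10.47 share dense rank 1.
Remaining distinct values take the next consecutive integers.
Batch X values → pooled ranks: 10.64→2, 10.47→1, 13.25→7, 11.74→5, 11.6→3
Rank sum = 2 + 1 + 7 + 5 + 3 = 18

18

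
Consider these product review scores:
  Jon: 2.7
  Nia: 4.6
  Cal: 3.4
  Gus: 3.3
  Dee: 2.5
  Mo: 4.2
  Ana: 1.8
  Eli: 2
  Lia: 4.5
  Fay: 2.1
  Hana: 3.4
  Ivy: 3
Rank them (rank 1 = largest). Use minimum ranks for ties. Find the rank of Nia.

Sorted (descending): 4.6, 4.5, 4.2, 3.4, 3.4, 3.3, 3, 2.7, 2.5, 2.1, 2, 1.8
The 2 values of 3.4 occupy positions 4–5 → each gets rank 4.
Nia has value 4.6 → rank 1.

1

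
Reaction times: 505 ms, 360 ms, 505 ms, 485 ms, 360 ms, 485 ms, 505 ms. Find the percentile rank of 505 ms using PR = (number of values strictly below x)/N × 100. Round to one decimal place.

57.1

N = 7.
Strictly below 505: 4. Equal to 505: 3.
PR = 4/7 × 100 = 57.1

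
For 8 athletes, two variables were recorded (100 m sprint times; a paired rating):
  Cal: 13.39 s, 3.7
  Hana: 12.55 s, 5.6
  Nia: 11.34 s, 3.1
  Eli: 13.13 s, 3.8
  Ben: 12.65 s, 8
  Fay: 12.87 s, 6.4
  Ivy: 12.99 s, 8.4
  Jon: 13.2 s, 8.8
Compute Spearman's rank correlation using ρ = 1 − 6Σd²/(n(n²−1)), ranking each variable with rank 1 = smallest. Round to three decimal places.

Ranks of variable 1: 8, 2, 1, 6, 3, 4, 5, 7
Ranks of variable 2: 2, 4, 1, 3, 6, 5, 7, 8
d = r₁ − r₂: 6, -2, 0, 3, -3, -1, -2, -1
d²: 36, 4, 0, 9, 9, 1, 4, 1; Σd² = 64
ρ = 1 − 6·64/(8·63) = 1 − 384/504 = 0.238

0.238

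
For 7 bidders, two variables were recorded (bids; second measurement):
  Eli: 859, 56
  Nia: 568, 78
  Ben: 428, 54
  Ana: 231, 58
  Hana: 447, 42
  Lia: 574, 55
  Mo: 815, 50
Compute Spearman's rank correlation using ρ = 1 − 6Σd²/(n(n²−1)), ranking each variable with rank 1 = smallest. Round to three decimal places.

Ranks of variable 1: 7, 4, 2, 1, 3, 5, 6
Ranks of variable 2: 5, 7, 3, 6, 1, 4, 2
d = r₁ − r₂: 2, -3, -1, -5, 2, 1, 4
d²: 4, 9, 1, 25, 4, 1, 16; Σd² = 60
ρ = 1 − 6·60/(7·48) = 1 − 360/336 = -0.071

-0.071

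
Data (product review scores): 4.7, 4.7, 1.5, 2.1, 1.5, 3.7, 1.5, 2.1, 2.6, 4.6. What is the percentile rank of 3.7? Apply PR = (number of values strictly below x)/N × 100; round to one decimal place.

N = 10.
Strictly below 3.7: 6. Equal to 3.7: 1.
PR = 6/10 × 100 = 60.0

60.0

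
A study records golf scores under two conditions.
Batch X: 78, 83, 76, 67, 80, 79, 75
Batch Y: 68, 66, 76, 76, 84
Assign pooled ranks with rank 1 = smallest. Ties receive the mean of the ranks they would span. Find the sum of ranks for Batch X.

Sorted (ascending): 66, 67, 68, 75, 76, 76, 76, 78, 79, 80, 83, 84
The 3 values of 76 occupy positions 5–7 → average rank 6.
Batch X values → pooled ranks: 78→8, 83→11, 76→6, 67→2, 80→10, 79→9, 75→4
Rank sum = 8 + 11 + 6 + 2 + 10 + 9 + 4 = 50

50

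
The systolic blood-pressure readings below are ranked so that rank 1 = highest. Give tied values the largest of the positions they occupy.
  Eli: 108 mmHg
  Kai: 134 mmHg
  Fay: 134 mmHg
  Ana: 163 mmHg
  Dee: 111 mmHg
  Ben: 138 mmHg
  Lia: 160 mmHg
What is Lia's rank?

2

Sorted (descending): 163, 160, 138, 134, 134, 111, 108
The 2 values of 134 occupy positions 4–5 → each gets rank 5.
Lia has value 160 mmHg → rank 2.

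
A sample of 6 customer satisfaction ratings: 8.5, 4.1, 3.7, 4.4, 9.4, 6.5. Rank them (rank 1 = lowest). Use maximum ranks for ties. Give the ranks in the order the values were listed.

Sorted (ascending): 3.7, 4.1, 4.4, 6.5, 8.5, 9.4
No ties — each value takes its position as its rank.

5, 2, 1, 3, 6, 4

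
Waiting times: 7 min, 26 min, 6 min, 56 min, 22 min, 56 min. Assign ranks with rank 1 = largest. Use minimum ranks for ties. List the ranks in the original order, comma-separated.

5, 3, 6, 1, 4, 1

Sorted (descending): 56, 56, 26, 22, 7, 6
The 2 values of 56 occupy positions 1–2 → each gets rank 1.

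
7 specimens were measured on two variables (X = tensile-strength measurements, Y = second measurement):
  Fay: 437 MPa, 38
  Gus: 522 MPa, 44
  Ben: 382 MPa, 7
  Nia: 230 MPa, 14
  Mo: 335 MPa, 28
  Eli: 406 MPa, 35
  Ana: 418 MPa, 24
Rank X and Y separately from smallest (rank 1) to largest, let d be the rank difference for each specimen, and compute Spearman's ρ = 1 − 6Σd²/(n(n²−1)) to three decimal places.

Ranks of variable 1: 6, 7, 3, 1, 2, 4, 5
Ranks of variable 2: 6, 7, 1, 2, 4, 5, 3
d = r₁ − r₂: 0, 0, 2, -1, -2, -1, 2
d²: 0, 0, 4, 1, 4, 1, 4; Σd² = 14
ρ = 1 − 6·14/(7·48) = 1 − 84/336 = 0.750

0.750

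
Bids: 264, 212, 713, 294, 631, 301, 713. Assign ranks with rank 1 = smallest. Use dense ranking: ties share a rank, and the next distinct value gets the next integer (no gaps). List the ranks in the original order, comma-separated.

2, 1, 6, 3, 5, 4, 6

Sorted (ascending): 212, 264, 294, 301, 631, 713, 713
The 2 values of 713 share dense rank 6.
Remaining distinct values take the next consecutive integers.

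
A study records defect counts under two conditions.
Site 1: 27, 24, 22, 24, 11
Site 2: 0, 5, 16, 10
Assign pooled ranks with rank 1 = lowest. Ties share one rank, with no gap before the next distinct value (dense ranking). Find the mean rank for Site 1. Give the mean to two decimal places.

Sorted (ascending): 0, 5, 10, 11, 16, 22, 24, 24, 27
The 2 values of 24 share dense rank 7.
Remaining distinct values take the next consecutive integers.
Site 1 values → pooled ranks: 27→8, 24→7, 22→6, 24→7, 11→4
Mean rank = (8 + 7 + 6 + 7 + 4) / 5 = 6.40

6.40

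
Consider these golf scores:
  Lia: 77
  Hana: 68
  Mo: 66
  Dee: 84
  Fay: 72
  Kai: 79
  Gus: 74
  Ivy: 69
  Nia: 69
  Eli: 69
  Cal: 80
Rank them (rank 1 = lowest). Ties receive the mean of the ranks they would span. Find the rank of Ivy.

Sorted (ascending): 66, 68, 69, 69, 69, 72, 74, 77, 79, 80, 84
The 3 values of 69 occupy positions 3–5 → average rank 4.
Ivy has value 69 → rank 4.

4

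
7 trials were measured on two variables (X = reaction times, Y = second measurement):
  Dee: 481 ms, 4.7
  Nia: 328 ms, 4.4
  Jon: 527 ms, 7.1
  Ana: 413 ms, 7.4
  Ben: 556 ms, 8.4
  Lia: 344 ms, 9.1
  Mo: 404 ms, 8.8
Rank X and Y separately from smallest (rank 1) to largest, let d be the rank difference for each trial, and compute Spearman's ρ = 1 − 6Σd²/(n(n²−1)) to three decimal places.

Ranks of variable 1: 5, 1, 6, 4, 7, 2, 3
Ranks of variable 2: 2, 1, 3, 4, 5, 7, 6
d = r₁ − r₂: 3, 0, 3, 0, 2, -5, -3
d²: 9, 0, 9, 0, 4, 25, 9; Σd² = 56
ρ = 1 − 6·56/(7·48) = 1 − 336/336 = 0.000

0.000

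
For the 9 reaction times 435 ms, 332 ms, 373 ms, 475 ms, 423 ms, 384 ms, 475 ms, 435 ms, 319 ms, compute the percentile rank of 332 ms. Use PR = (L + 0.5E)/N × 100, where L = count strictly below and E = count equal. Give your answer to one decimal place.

N = 9.
Strictly below 332: 1. Equal to 332: 1.
PR = (1 + 0.5·1)/9 × 100 = 16.7

16.7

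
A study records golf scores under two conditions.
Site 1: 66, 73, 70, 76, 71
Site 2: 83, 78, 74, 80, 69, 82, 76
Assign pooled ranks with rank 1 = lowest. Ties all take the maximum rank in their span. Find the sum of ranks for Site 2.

58

Sorted (ascending): 66, 69, 70, 71, 73, 74, 76, 76, 78, 80, 82, 83
The 2 values of 76 occupy positions 7–8 → each gets rank 8.
Site 2 values → pooled ranks: 83→12, 78→9, 74→6, 80→10, 69→2, 82→11, 76→8
Rank sum = 12 + 9 + 6 + 10 + 2 + 11 + 8 = 58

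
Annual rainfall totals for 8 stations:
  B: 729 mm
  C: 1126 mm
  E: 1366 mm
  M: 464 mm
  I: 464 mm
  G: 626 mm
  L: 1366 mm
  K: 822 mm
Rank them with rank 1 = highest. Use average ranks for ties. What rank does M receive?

7.5

Sorted (descending): 1366, 1366, 1126, 822, 729, 626, 464, 464
The 2 values of 1366 occupy positions 1–2 → average rank (1+2)/2 = 1.5.
The 2 values of 464 occupy positions 7–8 → average rank (7+8)/2 = 7.5.
M has value 464 mm → rank 7.5.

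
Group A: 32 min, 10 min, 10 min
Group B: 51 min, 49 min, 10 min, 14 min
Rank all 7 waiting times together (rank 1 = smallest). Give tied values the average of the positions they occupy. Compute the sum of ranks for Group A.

9

Sorted (ascending): 10, 10, 10, 14, 32, 49, 51
The 3 values of 10 occupy positions 1–3 → average rank 2.
Group A values → pooled ranks: 32→5, 10→2, 10→2
Rank sum = 5 + 2 + 2 = 9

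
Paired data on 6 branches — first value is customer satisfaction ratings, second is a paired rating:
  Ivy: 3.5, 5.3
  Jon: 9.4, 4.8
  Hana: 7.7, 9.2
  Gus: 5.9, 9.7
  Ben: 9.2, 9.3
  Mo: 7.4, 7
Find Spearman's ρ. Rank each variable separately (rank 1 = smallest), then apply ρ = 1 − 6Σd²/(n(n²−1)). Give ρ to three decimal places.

Ranks of variable 1: 1, 6, 4, 2, 5, 3
Ranks of variable 2: 2, 1, 4, 6, 5, 3
d = r₁ − r₂: -1, 5, 0, -4, 0, 0
d²: 1, 25, 0, 16, 0, 0; Σd² = 42
ρ = 1 − 6·42/(6·35) = 1 − 252/210 = -0.200

-0.200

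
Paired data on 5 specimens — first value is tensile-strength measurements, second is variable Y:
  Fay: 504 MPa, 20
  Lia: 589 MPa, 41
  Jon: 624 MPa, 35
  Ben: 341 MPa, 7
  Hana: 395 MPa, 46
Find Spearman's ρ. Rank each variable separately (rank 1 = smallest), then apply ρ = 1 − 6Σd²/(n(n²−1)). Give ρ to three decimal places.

Ranks of variable 1: 3, 4, 5, 1, 2
Ranks of variable 2: 2, 4, 3, 1, 5
d = r₁ − r₂: 1, 0, 2, 0, -3
d²: 1, 0, 4, 0, 9; Σd² = 14
ρ = 1 − 6·14/(5·24) = 1 − 84/120 = 0.300

0.300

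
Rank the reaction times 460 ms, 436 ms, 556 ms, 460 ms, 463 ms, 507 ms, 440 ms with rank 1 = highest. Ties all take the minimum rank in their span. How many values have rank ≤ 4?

5

Sorted (descending): 556, 507, 463, 460, 460, 440, 436
The 2 values of 460 occupy positions 4–5 → each gets rank 4.
Ranks ≤ 4: {1, 2, 3, 4, 4} → 5 values.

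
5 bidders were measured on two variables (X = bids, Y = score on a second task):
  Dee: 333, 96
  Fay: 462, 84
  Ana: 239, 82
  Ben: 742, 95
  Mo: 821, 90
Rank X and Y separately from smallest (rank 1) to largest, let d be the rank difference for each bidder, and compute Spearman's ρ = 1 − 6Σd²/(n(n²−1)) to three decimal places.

Ranks of variable 1: 2, 3, 1, 4, 5
Ranks of variable 2: 5, 2, 1, 4, 3
d = r₁ − r₂: -3, 1, 0, 0, 2
d²: 9, 1, 0, 0, 4; Σd² = 14
ρ = 1 − 6·14/(5·24) = 1 − 84/120 = 0.300

0.300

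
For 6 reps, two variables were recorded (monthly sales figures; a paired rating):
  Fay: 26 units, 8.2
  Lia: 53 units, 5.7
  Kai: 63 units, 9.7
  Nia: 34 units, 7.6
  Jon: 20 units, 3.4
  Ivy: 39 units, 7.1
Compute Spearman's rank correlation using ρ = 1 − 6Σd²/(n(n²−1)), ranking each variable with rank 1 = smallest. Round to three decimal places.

Ranks of variable 1: 2, 5, 6, 3, 1, 4
Ranks of variable 2: 5, 2, 6, 4, 1, 3
d = r₁ − r₂: -3, 3, 0, -1, 0, 1
d²: 9, 9, 0, 1, 0, 1; Σd² = 20
ρ = 1 − 6·20/(6·35) = 1 − 120/210 = 0.429

0.429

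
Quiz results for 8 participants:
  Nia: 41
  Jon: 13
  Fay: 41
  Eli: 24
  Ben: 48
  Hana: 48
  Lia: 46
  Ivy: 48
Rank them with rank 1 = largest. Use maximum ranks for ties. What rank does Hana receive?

3

Sorted (descending): 48, 48, 48, 46, 41, 41, 24, 13
The 3 values of 48 occupy positions 1–3 → each gets rank 3.
The 2 values of 41 occupy positions 5–6 → each gets rank 6.
Hana has value 48 → rank 3.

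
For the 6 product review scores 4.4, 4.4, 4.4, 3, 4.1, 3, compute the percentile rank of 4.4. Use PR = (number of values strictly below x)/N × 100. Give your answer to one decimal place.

50.0

N = 6.
Strictly below 4.4: 3. Equal to 4.4: 3.
PR = 3/6 × 100 = 50.0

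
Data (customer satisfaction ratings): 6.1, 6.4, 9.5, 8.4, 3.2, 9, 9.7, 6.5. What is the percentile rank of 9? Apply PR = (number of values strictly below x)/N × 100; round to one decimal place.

N = 8.
Strictly below 9: 5. Equal to 9: 1.
PR = 5/8 × 100 = 62.5

62.5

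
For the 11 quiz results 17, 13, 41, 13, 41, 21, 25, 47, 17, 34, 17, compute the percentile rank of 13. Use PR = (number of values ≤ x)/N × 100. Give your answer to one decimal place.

N = 11.
Strictly below 13: 0. Equal to 13: 2.
PR = 2/11 × 100 = 18.2

18.2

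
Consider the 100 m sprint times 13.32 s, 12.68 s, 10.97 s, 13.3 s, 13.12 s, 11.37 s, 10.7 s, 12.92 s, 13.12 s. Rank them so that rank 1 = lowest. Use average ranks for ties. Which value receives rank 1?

10.7

Sorted (ascending): 10.7, 10.97, 11.37, 12.68, 12.92, 13.12, 13.12, 13.3, 13.32
The 2 values of 13.12 occupy positions 6–7 → average rank (6+7)/2 = 6.5.
Rank 1 → value 10.7.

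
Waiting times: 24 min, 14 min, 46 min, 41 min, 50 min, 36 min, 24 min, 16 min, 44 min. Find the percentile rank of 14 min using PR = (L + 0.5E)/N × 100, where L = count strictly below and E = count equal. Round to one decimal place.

N = 9.
Strictly below 14: 0. Equal to 14: 1.
PR = (0 + 0.5·1)/9 × 100 = 5.6

5.6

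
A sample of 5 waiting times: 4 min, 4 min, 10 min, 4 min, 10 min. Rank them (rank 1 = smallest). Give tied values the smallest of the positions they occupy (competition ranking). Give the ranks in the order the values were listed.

Sorted (ascending): 4, 4, 4, 10, 10
The 3 values of 4 occupy positions 1–3 → each gets rank 1.
The 2 values of 10 occupy positions 4–5 → each gets rank 4.

1, 1, 4, 1, 4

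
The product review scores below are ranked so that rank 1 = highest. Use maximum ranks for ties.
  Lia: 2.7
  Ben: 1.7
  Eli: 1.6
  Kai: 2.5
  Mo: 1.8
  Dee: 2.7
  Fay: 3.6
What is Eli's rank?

Sorted (descending): 3.6, 2.7, 2.7, 2.5, 1.8, 1.7, 1.6
The 2 values of 2.7 occupy positions 2–3 → each gets rank 3.
Eli has value 1.6 → rank 7.

7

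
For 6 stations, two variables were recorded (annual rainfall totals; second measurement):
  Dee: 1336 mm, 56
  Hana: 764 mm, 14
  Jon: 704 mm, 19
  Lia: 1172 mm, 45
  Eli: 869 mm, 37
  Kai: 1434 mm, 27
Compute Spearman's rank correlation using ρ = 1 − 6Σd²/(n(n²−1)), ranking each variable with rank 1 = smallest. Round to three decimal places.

Ranks of variable 1: 5, 2, 1, 4, 3, 6
Ranks of variable 2: 6, 1, 2, 5, 4, 3
d = r₁ − r₂: -1, 1, -1, -1, -1, 3
d²: 1, 1, 1, 1, 1, 9; Σd² = 14
ρ = 1 − 6·14/(6·35) = 1 − 84/210 = 0.600

0.600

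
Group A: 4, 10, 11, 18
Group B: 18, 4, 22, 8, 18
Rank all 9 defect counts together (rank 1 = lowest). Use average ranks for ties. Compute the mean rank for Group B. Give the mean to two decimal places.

Sorted (ascending): 4, 4, 8, 10, 11, 18, 18, 18, 22
The 2 values of 4 occupy positions 1–2 → average rank (1+2)/2 = 1.5.
The 3 values of 18 occupy positions 6–8 → average rank 7.
Group B values → pooled ranks: 18→7, 4→1.5, 22→9, 8→3, 18→7
Mean rank = (7 + 1.5 + 9 + 3 + 7) / 5 = 5.50

5.50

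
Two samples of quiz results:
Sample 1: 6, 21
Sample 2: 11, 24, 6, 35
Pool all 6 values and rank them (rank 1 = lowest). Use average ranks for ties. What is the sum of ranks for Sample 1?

Sorted (ascending): 6, 6, 11, 21, 24, 35
The 2 values of 6 occupy positions 1–2 → average rank (1+2)/2 = 1.5.
Sample 1 values → pooled ranks: 6→1.5, 21→4
Rank sum = 1.5 + 4 = 5.5

5.5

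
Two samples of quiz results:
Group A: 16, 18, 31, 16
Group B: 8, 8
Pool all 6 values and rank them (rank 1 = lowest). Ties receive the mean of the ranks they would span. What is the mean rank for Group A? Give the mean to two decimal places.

4.50

Sorted (ascending): 8, 8, 16, 16, 18, 31
The 2 values of 8 occupy positions 1–2 → average rank (1+2)/2 = 1.5.
The 2 values of 16 occupy positions 3–4 → average rank (3+4)/2 = 3.5.
Group A values → pooled ranks: 16→3.5, 18→5, 31→6, 16→3.5
Mean rank = (3.5 + 5 + 6 + 3.5) / 4 = 4.50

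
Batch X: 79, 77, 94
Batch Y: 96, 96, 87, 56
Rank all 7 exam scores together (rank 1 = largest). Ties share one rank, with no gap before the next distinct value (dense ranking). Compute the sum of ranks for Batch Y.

11

Sorted (descending): 96, 96, 94, 87, 79, 77, 56
The 2 values of 96 share dense rank 1.
Remaining distinct values take the next consecutive integers.
Batch Y values → pooled ranks: 96→1, 96→1, 87→3, 56→6
Rank sum = 1 + 1 + 3 + 6 = 11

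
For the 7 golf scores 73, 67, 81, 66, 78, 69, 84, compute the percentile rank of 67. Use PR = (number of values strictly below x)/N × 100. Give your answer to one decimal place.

14.3

N = 7.
Strictly below 67: 1. Equal to 67: 1.
PR = 1/7 × 100 = 14.3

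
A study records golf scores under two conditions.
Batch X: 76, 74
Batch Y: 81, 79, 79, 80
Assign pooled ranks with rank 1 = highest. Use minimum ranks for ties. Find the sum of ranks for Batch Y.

Sorted (descending): 81, 80, 79, 79, 76, 74
The 2 values of 79 occupy positions 3–4 → each gets rank 3.
Batch Y values → pooled ranks: 81→1, 79→3, 79→3, 80→2
Rank sum = 1 + 3 + 3 + 2 = 9

9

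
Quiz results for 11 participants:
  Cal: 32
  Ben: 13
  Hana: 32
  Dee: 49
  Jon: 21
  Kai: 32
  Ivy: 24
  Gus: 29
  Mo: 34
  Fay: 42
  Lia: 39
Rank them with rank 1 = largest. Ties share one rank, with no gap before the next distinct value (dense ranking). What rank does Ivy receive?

7

Sorted (descending): 49, 42, 39, 34, 32, 32, 32, 29, 24, 21, 13
The 3 values of 32 share dense rank 5.
Remaining distinct values take the next consecutive integers.
Ivy has value 24 → rank 7.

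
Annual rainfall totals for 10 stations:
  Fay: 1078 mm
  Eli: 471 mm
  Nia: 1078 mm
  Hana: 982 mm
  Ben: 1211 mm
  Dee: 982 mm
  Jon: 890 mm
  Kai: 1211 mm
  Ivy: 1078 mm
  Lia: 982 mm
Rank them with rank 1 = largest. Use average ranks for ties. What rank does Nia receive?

4

Sorted (descending): 1211, 1211, 1078, 1078, 1078, 982, 982, 982, 890, 471
The 2 values of 1211 occupy positions 1–2 → average rank (1+2)/2 = 1.5.
The 3 values of 1078 occupy positions 3–5 → average rank 4.
The 3 values of 982 occupy positions 6–8 → average rank 7.
Nia has value 1078 mm → rank 4.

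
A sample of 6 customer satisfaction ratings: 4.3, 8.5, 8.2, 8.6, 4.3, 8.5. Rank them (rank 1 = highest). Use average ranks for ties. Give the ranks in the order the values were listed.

5.5, 2.5, 4, 1, 5.5, 2.5

Sorted (descending): 8.6, 8.5, 8.5, 8.2, 4.3, 4.3
The 2 values of 8.5 occupy positions 2–3 → average rank (2+3)/2 = 2.5.
The 2 values of 4.3 occupy positions 5–6 → average rank (5+6)/2 = 5.5.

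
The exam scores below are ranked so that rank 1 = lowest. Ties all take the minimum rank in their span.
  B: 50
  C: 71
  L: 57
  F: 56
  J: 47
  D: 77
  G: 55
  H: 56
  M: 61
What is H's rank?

Sorted (ascending): 47, 50, 55, 56, 56, 57, 61, 71, 77
The 2 values of 56 occupy positions 4–5 → each gets rank 4.
H has value 56 → rank 4.

4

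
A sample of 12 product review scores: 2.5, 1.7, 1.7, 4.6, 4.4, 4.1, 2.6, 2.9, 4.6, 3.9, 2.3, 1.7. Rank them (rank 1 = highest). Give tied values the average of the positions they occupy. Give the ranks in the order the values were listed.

Sorted (descending): 4.6, 4.6, 4.4, 4.1, 3.9, 2.9, 2.6, 2.5, 2.3, 1.7, 1.7, 1.7
The 2 values of 4.6 occupy positions 1–2 → average rank (1+2)/2 = 1.5.
The 3 values of 1.7 occupy positions 10–12 → average rank 11.

8, 11, 11, 1.5, 3, 4, 7, 6, 1.5, 5, 9, 11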